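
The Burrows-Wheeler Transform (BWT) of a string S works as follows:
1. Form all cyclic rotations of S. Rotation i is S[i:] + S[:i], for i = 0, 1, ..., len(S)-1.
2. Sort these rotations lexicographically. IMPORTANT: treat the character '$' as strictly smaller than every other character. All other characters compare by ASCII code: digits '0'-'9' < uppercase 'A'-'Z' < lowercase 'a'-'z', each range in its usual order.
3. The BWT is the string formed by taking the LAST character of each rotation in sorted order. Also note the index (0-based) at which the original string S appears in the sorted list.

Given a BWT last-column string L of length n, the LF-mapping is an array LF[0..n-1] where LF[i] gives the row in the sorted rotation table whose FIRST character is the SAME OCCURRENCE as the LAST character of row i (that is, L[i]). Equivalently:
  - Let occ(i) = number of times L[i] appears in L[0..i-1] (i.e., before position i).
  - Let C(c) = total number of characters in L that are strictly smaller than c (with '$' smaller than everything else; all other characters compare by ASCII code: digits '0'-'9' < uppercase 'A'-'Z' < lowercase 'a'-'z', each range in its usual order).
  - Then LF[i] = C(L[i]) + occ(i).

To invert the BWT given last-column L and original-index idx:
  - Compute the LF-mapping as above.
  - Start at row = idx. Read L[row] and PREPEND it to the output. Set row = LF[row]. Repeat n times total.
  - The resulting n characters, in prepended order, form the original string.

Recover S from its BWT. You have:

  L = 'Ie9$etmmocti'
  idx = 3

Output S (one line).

Answer: committee9I$

Derivation:
LF mapping: 2 4 1 0 5 10 7 8 9 3 11 6
Walk LF starting at row 3, prepending L[row]:
  step 1: row=3, L[3]='$', prepend. Next row=LF[3]=0
  step 2: row=0, L[0]='I', prepend. Next row=LF[0]=2
  step 3: row=2, L[2]='9', prepend. Next row=LF[2]=1
  step 4: row=1, L[1]='e', prepend. Next row=LF[1]=4
  step 5: row=4, L[4]='e', prepend. Next row=LF[4]=5
  step 6: row=5, L[5]='t', prepend. Next row=LF[5]=10
  step 7: row=10, L[10]='t', prepend. Next row=LF[10]=11
  step 8: row=11, L[11]='i', prepend. Next row=LF[11]=6
  step 9: row=6, L[6]='m', prepend. Next row=LF[6]=7
  step 10: row=7, L[7]='m', prepend. Next row=LF[7]=8
  step 11: row=8, L[8]='o', prepend. Next row=LF[8]=9
  step 12: row=9, L[9]='c', prepend. Next row=LF[9]=3
Reversed output: committee9I$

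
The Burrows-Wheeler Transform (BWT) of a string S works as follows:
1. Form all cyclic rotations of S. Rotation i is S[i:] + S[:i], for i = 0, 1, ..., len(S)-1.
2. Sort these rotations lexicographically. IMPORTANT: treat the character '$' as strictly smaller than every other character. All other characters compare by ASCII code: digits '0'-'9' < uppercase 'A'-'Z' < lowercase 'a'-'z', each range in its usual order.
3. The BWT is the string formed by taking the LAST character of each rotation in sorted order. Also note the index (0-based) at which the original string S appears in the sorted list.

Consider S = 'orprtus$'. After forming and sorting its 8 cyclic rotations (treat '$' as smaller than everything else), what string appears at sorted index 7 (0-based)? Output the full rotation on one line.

Answer: us$orprt

Derivation:
All 8 rotations (rotation i = S[i:]+S[:i]):
  rot[0] = orprtus$
  rot[1] = rprtus$o
  rot[2] = prtus$or
  rot[3] = rtus$orp
  rot[4] = tus$orpr
  rot[5] = us$orprt
  rot[6] = s$orprtu
  rot[7] = $orprtus
Sorted (with $ < everything):
  sorted[0] = $orprtus
  sorted[1] = orprtus$
  sorted[2] = prtus$or
  sorted[3] = rprtus$o
  sorted[4] = rtus$orp
  sorted[5] = s$orprtu
  sorted[6] = tus$orpr
  sorted[7] = us$orprt
sorted[7] = us$orprt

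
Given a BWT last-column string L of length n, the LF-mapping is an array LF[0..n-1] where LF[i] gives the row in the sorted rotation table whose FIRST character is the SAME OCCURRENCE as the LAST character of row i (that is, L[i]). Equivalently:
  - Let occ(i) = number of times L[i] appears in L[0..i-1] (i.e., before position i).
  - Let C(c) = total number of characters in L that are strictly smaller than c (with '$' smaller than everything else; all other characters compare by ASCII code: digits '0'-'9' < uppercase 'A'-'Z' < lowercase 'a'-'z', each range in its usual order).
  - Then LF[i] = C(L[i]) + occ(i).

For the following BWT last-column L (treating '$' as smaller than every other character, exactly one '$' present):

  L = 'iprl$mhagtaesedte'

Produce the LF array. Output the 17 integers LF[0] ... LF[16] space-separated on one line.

Char counts: '$':1, 'a':2, 'd':1, 'e':3, 'g':1, 'h':1, 'i':1, 'l':1, 'm':1, 'p':1, 'r':1, 's':1, 't':2
C (first-col start): C('$')=0, C('a')=1, C('d')=3, C('e')=4, C('g')=7, C('h')=8, C('i')=9, C('l')=10, C('m')=11, C('p')=12, C('r')=13, C('s')=14, C('t')=15
L[0]='i': occ=0, LF[0]=C('i')+0=9+0=9
L[1]='p': occ=0, LF[1]=C('p')+0=12+0=12
L[2]='r': occ=0, LF[2]=C('r')+0=13+0=13
L[3]='l': occ=0, LF[3]=C('l')+0=10+0=10
L[4]='$': occ=0, LF[4]=C('$')+0=0+0=0
L[5]='m': occ=0, LF[5]=C('m')+0=11+0=11
L[6]='h': occ=0, LF[6]=C('h')+0=8+0=8
L[7]='a': occ=0, LF[7]=C('a')+0=1+0=1
L[8]='g': occ=0, LF[8]=C('g')+0=7+0=7
L[9]='t': occ=0, LF[9]=C('t')+0=15+0=15
L[10]='a': occ=1, LF[10]=C('a')+1=1+1=2
L[11]='e': occ=0, LF[11]=C('e')+0=4+0=4
L[12]='s': occ=0, LF[12]=C('s')+0=14+0=14
L[13]='e': occ=1, LF[13]=C('e')+1=4+1=5
L[14]='d': occ=0, LF[14]=C('d')+0=3+0=3
L[15]='t': occ=1, LF[15]=C('t')+1=15+1=16
L[16]='e': occ=2, LF[16]=C('e')+2=4+2=6

Answer: 9 12 13 10 0 11 8 1 7 15 2 4 14 5 3 16 6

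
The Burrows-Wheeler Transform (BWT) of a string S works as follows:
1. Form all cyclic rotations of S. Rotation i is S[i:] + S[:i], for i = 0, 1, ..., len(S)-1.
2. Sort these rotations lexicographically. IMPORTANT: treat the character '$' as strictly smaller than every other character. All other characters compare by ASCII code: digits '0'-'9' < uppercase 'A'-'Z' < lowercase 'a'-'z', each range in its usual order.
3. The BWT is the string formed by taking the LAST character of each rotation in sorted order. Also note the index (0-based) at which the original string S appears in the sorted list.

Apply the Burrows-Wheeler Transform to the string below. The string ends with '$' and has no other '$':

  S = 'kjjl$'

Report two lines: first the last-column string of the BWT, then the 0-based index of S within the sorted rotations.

All 5 rotations (rotation i = S[i:]+S[:i]):
  rot[0] = kjjl$
  rot[1] = jjl$k
  rot[2] = jl$kj
  rot[3] = l$kjj
  rot[4] = $kjjl
Sorted (with $ < everything):
  sorted[0] = $kjjl  (last char: 'l')
  sorted[1] = jjl$k  (last char: 'k')
  sorted[2] = jl$kj  (last char: 'j')
  sorted[3] = kjjl$  (last char: '$')
  sorted[4] = l$kjj  (last char: 'j')
Last column: lkj$j
Original string S is at sorted index 3

Answer: lkj$j
3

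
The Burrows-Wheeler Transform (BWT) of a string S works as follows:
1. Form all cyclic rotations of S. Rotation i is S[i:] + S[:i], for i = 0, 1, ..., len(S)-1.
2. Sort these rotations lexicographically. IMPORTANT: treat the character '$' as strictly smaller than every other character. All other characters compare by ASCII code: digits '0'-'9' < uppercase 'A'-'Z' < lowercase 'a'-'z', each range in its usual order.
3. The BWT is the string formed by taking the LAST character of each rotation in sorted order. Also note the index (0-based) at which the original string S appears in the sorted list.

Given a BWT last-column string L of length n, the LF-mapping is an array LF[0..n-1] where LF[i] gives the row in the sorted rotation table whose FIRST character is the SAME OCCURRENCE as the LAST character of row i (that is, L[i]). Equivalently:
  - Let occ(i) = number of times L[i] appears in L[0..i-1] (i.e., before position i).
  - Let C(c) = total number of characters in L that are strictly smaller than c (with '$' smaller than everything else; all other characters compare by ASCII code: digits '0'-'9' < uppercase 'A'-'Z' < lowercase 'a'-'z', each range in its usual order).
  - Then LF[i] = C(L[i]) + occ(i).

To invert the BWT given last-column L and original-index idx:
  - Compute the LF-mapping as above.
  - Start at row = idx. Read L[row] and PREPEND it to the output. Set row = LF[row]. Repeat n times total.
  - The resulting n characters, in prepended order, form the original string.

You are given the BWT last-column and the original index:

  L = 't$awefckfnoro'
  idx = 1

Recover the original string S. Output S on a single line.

LF mapping: 11 0 1 12 3 4 2 6 5 7 8 10 9
Walk LF starting at row 1, prepending L[row]:
  step 1: row=1, L[1]='$', prepend. Next row=LF[1]=0
  step 2: row=0, L[0]='t', prepend. Next row=LF[0]=11
  step 3: row=11, L[11]='r', prepend. Next row=LF[11]=10
  step 4: row=10, L[10]='o', prepend. Next row=LF[10]=8
  step 5: row=8, L[8]='f', prepend. Next row=LF[8]=5
  step 6: row=5, L[5]='f', prepend. Next row=LF[5]=4
  step 7: row=4, L[4]='e', prepend. Next row=LF[4]=3
  step 8: row=3, L[3]='w', prepend. Next row=LF[3]=12
  step 9: row=12, L[12]='o', prepend. Next row=LF[12]=9
  step 10: row=9, L[9]='n', prepend. Next row=LF[9]=7
  step 11: row=7, L[7]='k', prepend. Next row=LF[7]=6
  step 12: row=6, L[6]='c', prepend. Next row=LF[6]=2
  step 13: row=2, L[2]='a', prepend. Next row=LF[2]=1
Reversed output: acknoweffort$

Answer: acknoweffort$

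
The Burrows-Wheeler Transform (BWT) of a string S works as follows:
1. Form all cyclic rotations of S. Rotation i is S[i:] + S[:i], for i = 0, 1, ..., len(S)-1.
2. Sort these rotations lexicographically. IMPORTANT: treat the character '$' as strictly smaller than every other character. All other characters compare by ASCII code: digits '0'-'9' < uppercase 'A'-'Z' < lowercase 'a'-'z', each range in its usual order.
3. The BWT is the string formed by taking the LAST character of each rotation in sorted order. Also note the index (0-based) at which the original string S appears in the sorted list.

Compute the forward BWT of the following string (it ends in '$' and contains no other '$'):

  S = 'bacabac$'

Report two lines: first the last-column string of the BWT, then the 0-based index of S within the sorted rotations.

Answer: ccbba$aa
5

Derivation:
All 8 rotations (rotation i = S[i:]+S[:i]):
  rot[0] = bacabac$
  rot[1] = acabac$b
  rot[2] = cabac$ba
  rot[3] = abac$bac
  rot[4] = bac$baca
  rot[5] = ac$bacab
  rot[6] = c$bacaba
  rot[7] = $bacabac
Sorted (with $ < everything):
  sorted[0] = $bacabac  (last char: 'c')
  sorted[1] = abac$bac  (last char: 'c')
  sorted[2] = ac$bacab  (last char: 'b')
  sorted[3] = acabac$b  (last char: 'b')
  sorted[4] = bac$baca  (last char: 'a')
  sorted[5] = bacabac$  (last char: '$')
  sorted[6] = c$bacaba  (last char: 'a')
  sorted[7] = cabac$ba  (last char: 'a')
Last column: ccbba$aa
Original string S is at sorted index 5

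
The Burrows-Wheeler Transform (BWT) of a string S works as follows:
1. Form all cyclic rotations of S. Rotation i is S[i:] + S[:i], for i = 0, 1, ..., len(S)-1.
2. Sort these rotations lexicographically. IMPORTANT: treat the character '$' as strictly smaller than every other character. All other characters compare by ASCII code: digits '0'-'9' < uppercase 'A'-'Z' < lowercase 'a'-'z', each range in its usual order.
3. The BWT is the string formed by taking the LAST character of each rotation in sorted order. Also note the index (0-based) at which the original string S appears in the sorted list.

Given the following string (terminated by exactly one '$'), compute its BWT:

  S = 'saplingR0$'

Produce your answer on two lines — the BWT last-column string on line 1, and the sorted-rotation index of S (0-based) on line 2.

Answer: 0Rgsnlpia$
9

Derivation:
All 10 rotations (rotation i = S[i:]+S[:i]):
  rot[0] = saplingR0$
  rot[1] = aplingR0$s
  rot[2] = plingR0$sa
  rot[3] = lingR0$sap
  rot[4] = ingR0$sapl
  rot[5] = ngR0$sapli
  rot[6] = gR0$saplin
  rot[7] = R0$sapling
  rot[8] = 0$saplingR
  rot[9] = $saplingR0
Sorted (with $ < everything):
  sorted[0] = $saplingR0  (last char: '0')
  sorted[1] = 0$saplingR  (last char: 'R')
  sorted[2] = R0$sapling  (last char: 'g')
  sorted[3] = aplingR0$s  (last char: 's')
  sorted[4] = gR0$saplin  (last char: 'n')
  sorted[5] = ingR0$sapl  (last char: 'l')
  sorted[6] = lingR0$sap  (last char: 'p')
  sorted[7] = ngR0$sapli  (last char: 'i')
  sorted[8] = plingR0$sa  (last char: 'a')
  sorted[9] = saplingR0$  (last char: '$')
Last column: 0Rgsnlpia$
Original string S is at sorted index 9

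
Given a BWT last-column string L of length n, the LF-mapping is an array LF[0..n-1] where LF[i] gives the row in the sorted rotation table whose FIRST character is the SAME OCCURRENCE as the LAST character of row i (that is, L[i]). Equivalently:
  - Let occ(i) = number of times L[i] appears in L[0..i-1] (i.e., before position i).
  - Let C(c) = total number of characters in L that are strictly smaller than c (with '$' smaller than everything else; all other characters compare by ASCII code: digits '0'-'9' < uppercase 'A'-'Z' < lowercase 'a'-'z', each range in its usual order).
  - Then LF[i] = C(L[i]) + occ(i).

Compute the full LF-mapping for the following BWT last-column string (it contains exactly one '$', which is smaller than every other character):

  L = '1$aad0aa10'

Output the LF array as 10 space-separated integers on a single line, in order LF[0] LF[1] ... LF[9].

Char counts: '$':1, '0':2, '1':2, 'a':4, 'd':1
C (first-col start): C('$')=0, C('0')=1, C('1')=3, C('a')=5, C('d')=9
L[0]='1': occ=0, LF[0]=C('1')+0=3+0=3
L[1]='$': occ=0, LF[1]=C('$')+0=0+0=0
L[2]='a': occ=0, LF[2]=C('a')+0=5+0=5
L[3]='a': occ=1, LF[3]=C('a')+1=5+1=6
L[4]='d': occ=0, LF[4]=C('d')+0=9+0=9
L[5]='0': occ=0, LF[5]=C('0')+0=1+0=1
L[6]='a': occ=2, LF[6]=C('a')+2=5+2=7
L[7]='a': occ=3, LF[7]=C('a')+3=5+3=8
L[8]='1': occ=1, LF[8]=C('1')+1=3+1=4
L[9]='0': occ=1, LF[9]=C('0')+1=1+1=2

Answer: 3 0 5 6 9 1 7 8 4 2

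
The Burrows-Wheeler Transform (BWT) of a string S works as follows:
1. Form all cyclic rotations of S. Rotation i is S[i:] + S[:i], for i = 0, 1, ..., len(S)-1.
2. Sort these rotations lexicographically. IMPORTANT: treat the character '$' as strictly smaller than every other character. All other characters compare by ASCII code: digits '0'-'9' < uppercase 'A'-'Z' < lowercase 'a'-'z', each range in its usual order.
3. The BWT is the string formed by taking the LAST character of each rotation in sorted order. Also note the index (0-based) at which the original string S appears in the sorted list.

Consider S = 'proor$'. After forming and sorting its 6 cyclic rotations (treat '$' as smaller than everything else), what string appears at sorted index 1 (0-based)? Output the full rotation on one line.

Answer: oor$pr

Derivation:
All 6 rotations (rotation i = S[i:]+S[:i]):
  rot[0] = proor$
  rot[1] = roor$p
  rot[2] = oor$pr
  rot[3] = or$pro
  rot[4] = r$proo
  rot[5] = $proor
Sorted (with $ < everything):
  sorted[0] = $proor
  sorted[1] = oor$pr
  sorted[2] = or$pro
  sorted[3] = proor$
  sorted[4] = r$proo
  sorted[5] = roor$p
sorted[1] = oor$pr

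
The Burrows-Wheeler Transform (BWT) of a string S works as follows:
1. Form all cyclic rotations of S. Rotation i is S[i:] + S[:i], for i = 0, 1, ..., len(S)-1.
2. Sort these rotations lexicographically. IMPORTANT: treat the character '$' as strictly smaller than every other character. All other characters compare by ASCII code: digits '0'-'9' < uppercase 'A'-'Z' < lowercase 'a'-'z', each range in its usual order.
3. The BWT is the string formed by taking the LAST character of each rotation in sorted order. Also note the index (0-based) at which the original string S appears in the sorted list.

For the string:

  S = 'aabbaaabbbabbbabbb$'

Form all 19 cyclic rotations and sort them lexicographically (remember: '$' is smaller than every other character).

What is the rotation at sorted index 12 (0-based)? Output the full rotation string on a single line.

Answer: bb$aabbaaabbbabbbab

Derivation:
All 19 rotations (rotation i = S[i:]+S[:i]):
  rot[0] = aabbaaabbbabbbabbb$
  rot[1] = abbaaabbbabbbabbb$a
  rot[2] = bbaaabbbabbbabbb$aa
  rot[3] = baaabbbabbbabbb$aab
  rot[4] = aaabbbabbbabbb$aabb
  rot[5] = aabbbabbbabbb$aabba
  rot[6] = abbbabbbabbb$aabbaa
  rot[7] = bbbabbbabbb$aabbaaa
  rot[8] = bbabbbabbb$aabbaaab
  rot[9] = babbbabbb$aabbaaabb
  rot[10] = abbbabbb$aabbaaabbb
  rot[11] = bbbabbb$aabbaaabbba
  rot[12] = bbabbb$aabbaaabbbab
  rot[13] = babbb$aabbaaabbbabb
  rot[14] = abbb$aabbaaabbbabbb
  rot[15] = bbb$aabbaaabbbabbba
  rot[16] = bb$aabbaaabbbabbbab
  rot[17] = b$aabbaaabbbabbbabb
  rot[18] = $aabbaaabbbabbbabbb
Sorted (with $ < everything):
  sorted[0] = $aabbaaabbbabbbabbb
  sorted[1] = aaabbbabbbabbb$aabb
  sorted[2] = aabbaaabbbabbbabbb$
  sorted[3] = aabbbabbbabbb$aabba
  sorted[4] = abbaaabbbabbbabbb$a
  sorted[5] = abbb$aabbaaabbbabbb
  sorted[6] = abbbabbb$aabbaaabbb
  sorted[7] = abbbabbbabbb$aabbaa
  sorted[8] = b$aabbaaabbbabbbabb
  sorted[9] = baaabbbabbbabbb$aab
  sorted[10] = babbb$aabbaaabbbabb
  sorted[11] = babbbabbb$aabbaaabb
  sorted[12] = bb$aabbaaabbbabbbab
  sorted[13] = bbaaabbbabbbabbb$aa
  sorted[14] = bbabbb$aabbaaabbbab
  sorted[15] = bbabbbabbb$aabbaaab
  sorted[16] = bbb$aabbaaabbbabbba
  sorted[17] = bbbabbb$aabbaaabbba
  sorted[18] = bbbabbbabbb$aabbaaa
sorted[12] = bb$aabbaaabbbabbbab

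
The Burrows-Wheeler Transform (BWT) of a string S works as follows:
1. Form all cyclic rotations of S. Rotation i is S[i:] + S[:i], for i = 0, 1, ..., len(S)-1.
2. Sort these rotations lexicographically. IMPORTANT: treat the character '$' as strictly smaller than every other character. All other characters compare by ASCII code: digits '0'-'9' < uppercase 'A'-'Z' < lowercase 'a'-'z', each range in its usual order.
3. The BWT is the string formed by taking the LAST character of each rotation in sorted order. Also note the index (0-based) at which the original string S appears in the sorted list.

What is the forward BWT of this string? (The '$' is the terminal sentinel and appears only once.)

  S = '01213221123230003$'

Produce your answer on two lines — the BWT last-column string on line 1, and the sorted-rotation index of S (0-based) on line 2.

Answer: 330$02012213310212
3

Derivation:
All 18 rotations (rotation i = S[i:]+S[:i]):
  rot[0] = 01213221123230003$
  rot[1] = 1213221123230003$0
  rot[2] = 213221123230003$01
  rot[3] = 13221123230003$012
  rot[4] = 3221123230003$0121
  rot[5] = 221123230003$01213
  rot[6] = 21123230003$012132
  rot[7] = 1123230003$0121322
  rot[8] = 123230003$01213221
  rot[9] = 23230003$012132211
  rot[10] = 3230003$0121322112
  rot[11] = 230003$01213221123
  rot[12] = 30003$012132211232
  rot[13] = 0003$0121322112323
  rot[14] = 003$01213221123230
  rot[15] = 03$012132211232300
  rot[16] = 3$0121322112323000
  rot[17] = $01213221123230003
Sorted (with $ < everything):
  sorted[0] = $01213221123230003  (last char: '3')
  sorted[1] = 0003$0121322112323  (last char: '3')
  sorted[2] = 003$01213221123230  (last char: '0')
  sorted[3] = 01213221123230003$  (last char: '$')
  sorted[4] = 03$012132211232300  (last char: '0')
  sorted[5] = 1123230003$0121322  (last char: '2')
  sorted[6] = 1213221123230003$0  (last char: '0')
  sorted[7] = 123230003$01213221  (last char: '1')
  sorted[8] = 13221123230003$012  (last char: '2')
  sorted[9] = 21123230003$012132  (last char: '2')
  sorted[10] = 213221123230003$01  (last char: '1')
  sorted[11] = 221123230003$01213  (last char: '3')
  sorted[12] = 230003$01213221123  (last char: '3')
  sorted[13] = 23230003$012132211  (last char: '1')
  sorted[14] = 3$0121322112323000  (last char: '0')
  sorted[15] = 30003$012132211232  (last char: '2')
  sorted[16] = 3221123230003$0121  (last char: '1')
  sorted[17] = 3230003$0121322112  (last char: '2')
Last column: 330$02012213310212
Original string S is at sorted index 3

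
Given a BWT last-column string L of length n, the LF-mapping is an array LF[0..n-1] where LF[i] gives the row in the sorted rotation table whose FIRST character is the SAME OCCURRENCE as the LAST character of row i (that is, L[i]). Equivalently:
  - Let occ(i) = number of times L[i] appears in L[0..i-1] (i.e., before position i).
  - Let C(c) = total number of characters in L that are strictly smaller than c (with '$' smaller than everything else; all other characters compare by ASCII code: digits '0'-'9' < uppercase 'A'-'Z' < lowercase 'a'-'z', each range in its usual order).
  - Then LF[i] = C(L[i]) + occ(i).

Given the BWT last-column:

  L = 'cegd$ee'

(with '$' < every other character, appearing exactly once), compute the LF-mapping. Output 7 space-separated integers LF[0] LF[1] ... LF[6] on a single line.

Answer: 1 3 6 2 0 4 5

Derivation:
Char counts: '$':1, 'c':1, 'd':1, 'e':3, 'g':1
C (first-col start): C('$')=0, C('c')=1, C('d')=2, C('e')=3, C('g')=6
L[0]='c': occ=0, LF[0]=C('c')+0=1+0=1
L[1]='e': occ=0, LF[1]=C('e')+0=3+0=3
L[2]='g': occ=0, LF[2]=C('g')+0=6+0=6
L[3]='d': occ=0, LF[3]=C('d')+0=2+0=2
L[4]='$': occ=0, LF[4]=C('$')+0=0+0=0
L[5]='e': occ=1, LF[5]=C('e')+1=3+1=4
L[6]='e': occ=2, LF[6]=C('e')+2=3+2=5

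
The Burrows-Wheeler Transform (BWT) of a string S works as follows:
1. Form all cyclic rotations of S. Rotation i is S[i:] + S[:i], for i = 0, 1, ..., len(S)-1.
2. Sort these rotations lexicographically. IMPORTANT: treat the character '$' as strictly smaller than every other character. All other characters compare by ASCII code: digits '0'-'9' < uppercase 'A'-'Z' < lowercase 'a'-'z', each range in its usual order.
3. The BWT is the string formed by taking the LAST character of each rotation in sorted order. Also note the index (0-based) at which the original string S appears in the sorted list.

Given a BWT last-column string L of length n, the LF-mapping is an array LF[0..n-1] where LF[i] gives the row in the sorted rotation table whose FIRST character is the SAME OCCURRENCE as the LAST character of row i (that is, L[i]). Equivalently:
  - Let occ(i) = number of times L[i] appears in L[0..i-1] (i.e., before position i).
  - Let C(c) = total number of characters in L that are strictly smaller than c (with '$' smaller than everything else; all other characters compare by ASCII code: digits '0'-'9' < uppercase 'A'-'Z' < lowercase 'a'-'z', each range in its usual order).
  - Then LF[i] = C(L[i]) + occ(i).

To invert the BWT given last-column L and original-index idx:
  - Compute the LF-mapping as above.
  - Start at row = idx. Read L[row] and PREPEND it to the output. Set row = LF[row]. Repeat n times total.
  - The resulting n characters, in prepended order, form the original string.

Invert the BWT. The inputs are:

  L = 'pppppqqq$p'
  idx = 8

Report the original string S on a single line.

LF mapping: 1 2 3 4 5 7 8 9 0 6
Walk LF starting at row 8, prepending L[row]:
  step 1: row=8, L[8]='$', prepend. Next row=LF[8]=0
  step 2: row=0, L[0]='p', prepend. Next row=LF[0]=1
  step 3: row=1, L[1]='p', prepend. Next row=LF[1]=2
  step 4: row=2, L[2]='p', prepend. Next row=LF[2]=3
  step 5: row=3, L[3]='p', prepend. Next row=LF[3]=4
  step 6: row=4, L[4]='p', prepend. Next row=LF[4]=5
  step 7: row=5, L[5]='q', prepend. Next row=LF[5]=7
  step 8: row=7, L[7]='q', prepend. Next row=LF[7]=9
  step 9: row=9, L[9]='p', prepend. Next row=LF[9]=6
  step 10: row=6, L[6]='q', prepend. Next row=LF[6]=8
Reversed output: qpqqppppp$

Answer: qpqqppppp$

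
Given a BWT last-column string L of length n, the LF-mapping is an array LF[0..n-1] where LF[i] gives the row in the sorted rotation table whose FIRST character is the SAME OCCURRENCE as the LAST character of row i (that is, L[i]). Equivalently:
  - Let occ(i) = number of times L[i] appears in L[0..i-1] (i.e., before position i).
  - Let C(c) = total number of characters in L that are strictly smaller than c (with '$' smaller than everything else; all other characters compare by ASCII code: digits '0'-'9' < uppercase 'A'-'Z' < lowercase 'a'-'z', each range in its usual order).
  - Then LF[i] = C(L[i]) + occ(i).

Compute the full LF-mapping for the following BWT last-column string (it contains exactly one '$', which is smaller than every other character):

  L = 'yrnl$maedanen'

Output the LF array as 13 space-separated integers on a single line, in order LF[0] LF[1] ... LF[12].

Char counts: '$':1, 'a':2, 'd':1, 'e':2, 'l':1, 'm':1, 'n':3, 'r':1, 'y':1
C (first-col start): C('$')=0, C('a')=1, C('d')=3, C('e')=4, C('l')=6, C('m')=7, C('n')=8, C('r')=11, C('y')=12
L[0]='y': occ=0, LF[0]=C('y')+0=12+0=12
L[1]='r': occ=0, LF[1]=C('r')+0=11+0=11
L[2]='n': occ=0, LF[2]=C('n')+0=8+0=8
L[3]='l': occ=0, LF[3]=C('l')+0=6+0=6
L[4]='$': occ=0, LF[4]=C('$')+0=0+0=0
L[5]='m': occ=0, LF[5]=C('m')+0=7+0=7
L[6]='a': occ=0, LF[6]=C('a')+0=1+0=1
L[7]='e': occ=0, LF[7]=C('e')+0=4+0=4
L[8]='d': occ=0, LF[8]=C('d')+0=3+0=3
L[9]='a': occ=1, LF[9]=C('a')+1=1+1=2
L[10]='n': occ=1, LF[10]=C('n')+1=8+1=9
L[11]='e': occ=1, LF[11]=C('e')+1=4+1=5
L[12]='n': occ=2, LF[12]=C('n')+2=8+2=10

Answer: 12 11 8 6 0 7 1 4 3 2 9 5 10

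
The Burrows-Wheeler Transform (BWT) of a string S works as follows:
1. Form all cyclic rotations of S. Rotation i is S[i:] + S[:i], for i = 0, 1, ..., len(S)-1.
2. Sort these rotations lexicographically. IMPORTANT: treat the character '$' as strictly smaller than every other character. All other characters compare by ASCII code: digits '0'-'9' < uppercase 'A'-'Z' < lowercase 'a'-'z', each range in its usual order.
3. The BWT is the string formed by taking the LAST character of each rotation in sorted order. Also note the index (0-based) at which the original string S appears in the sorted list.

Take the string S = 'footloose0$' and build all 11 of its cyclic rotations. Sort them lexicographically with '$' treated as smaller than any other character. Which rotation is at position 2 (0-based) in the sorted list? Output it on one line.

All 11 rotations (rotation i = S[i:]+S[:i]):
  rot[0] = footloose0$
  rot[1] = ootloose0$f
  rot[2] = otloose0$fo
  rot[3] = tloose0$foo
  rot[4] = loose0$foot
  rot[5] = oose0$footl
  rot[6] = ose0$footlo
  rot[7] = se0$footloo
  rot[8] = e0$footloos
  rot[9] = 0$footloose
  rot[10] = $footloose0
Sorted (with $ < everything):
  sorted[0] = $footloose0
  sorted[1] = 0$footloose
  sorted[2] = e0$footloos
  sorted[3] = footloose0$
  sorted[4] = loose0$foot
  sorted[5] = oose0$footl
  sorted[6] = ootloose0$f
  sorted[7] = ose0$footlo
  sorted[8] = otloose0$fo
  sorted[9] = se0$footloo
  sorted[10] = tloose0$foo
sorted[2] = e0$footloos

Answer: e0$footloos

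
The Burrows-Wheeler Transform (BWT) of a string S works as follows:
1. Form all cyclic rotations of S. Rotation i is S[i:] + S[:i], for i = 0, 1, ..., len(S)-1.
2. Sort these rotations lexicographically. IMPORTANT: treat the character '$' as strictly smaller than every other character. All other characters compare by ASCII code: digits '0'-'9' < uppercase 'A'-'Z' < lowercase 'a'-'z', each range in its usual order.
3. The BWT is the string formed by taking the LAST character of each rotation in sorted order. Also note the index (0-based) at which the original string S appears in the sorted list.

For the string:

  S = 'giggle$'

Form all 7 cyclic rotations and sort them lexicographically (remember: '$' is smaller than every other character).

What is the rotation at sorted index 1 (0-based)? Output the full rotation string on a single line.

Answer: e$giggl

Derivation:
All 7 rotations (rotation i = S[i:]+S[:i]):
  rot[0] = giggle$
  rot[1] = iggle$g
  rot[2] = ggle$gi
  rot[3] = gle$gig
  rot[4] = le$gigg
  rot[5] = e$giggl
  rot[6] = $giggle
Sorted (with $ < everything):
  sorted[0] = $giggle
  sorted[1] = e$giggl
  sorted[2] = ggle$gi
  sorted[3] = giggle$
  sorted[4] = gle$gig
  sorted[5] = iggle$g
  sorted[6] = le$gigg
sorted[1] = e$giggl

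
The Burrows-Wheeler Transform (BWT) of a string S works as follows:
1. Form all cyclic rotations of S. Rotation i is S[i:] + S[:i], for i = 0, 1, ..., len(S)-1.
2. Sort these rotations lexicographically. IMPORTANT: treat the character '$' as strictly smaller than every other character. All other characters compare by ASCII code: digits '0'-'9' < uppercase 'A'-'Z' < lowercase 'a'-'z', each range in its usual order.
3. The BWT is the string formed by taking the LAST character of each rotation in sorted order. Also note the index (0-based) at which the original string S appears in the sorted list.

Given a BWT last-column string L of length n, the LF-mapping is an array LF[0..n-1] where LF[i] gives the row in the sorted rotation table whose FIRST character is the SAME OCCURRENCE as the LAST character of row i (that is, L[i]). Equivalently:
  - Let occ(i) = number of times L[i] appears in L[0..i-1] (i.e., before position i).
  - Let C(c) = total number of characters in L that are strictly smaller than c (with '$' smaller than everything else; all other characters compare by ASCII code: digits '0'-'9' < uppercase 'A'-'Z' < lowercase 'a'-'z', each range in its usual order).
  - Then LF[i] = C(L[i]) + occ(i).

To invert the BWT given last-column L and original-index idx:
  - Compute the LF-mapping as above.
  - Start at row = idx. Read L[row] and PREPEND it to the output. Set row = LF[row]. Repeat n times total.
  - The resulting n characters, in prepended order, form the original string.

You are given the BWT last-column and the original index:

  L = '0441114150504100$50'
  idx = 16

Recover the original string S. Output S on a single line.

LF mapping: 1 12 13 7 8 9 14 10 16 2 17 3 15 11 4 5 0 18 6
Walk LF starting at row 16, prepending L[row]:
  step 1: row=16, L[16]='$', prepend. Next row=LF[16]=0
  step 2: row=0, L[0]='0', prepend. Next row=LF[0]=1
  step 3: row=1, L[1]='4', prepend. Next row=LF[1]=12
  step 4: row=12, L[12]='4', prepend. Next row=LF[12]=15
  step 5: row=15, L[15]='0', prepend. Next row=LF[15]=5
  step 6: row=5, L[5]='1', prepend. Next row=LF[5]=9
  step 7: row=9, L[9]='0', prepend. Next row=LF[9]=2
  step 8: row=2, L[2]='4', prepend. Next row=LF[2]=13
  step 9: row=13, L[13]='1', prepend. Next row=LF[13]=11
  step 10: row=11, L[11]='0', prepend. Next row=LF[11]=3
  step 11: row=3, L[3]='1', prepend. Next row=LF[3]=7
  step 12: row=7, L[7]='1', prepend. Next row=LF[7]=10
  step 13: row=10, L[10]='5', prepend. Next row=LF[10]=17
  step 14: row=17, L[17]='5', prepend. Next row=LF[17]=18
  step 15: row=18, L[18]='0', prepend. Next row=LF[18]=6
  step 16: row=6, L[6]='4', prepend. Next row=LF[6]=14
  step 17: row=14, L[14]='0', prepend. Next row=LF[14]=4
  step 18: row=4, L[4]='1', prepend. Next row=LF[4]=8
  step 19: row=8, L[8]='5', prepend. Next row=LF[8]=16
Reversed output: 510405511014010440$

Answer: 510405511014010440$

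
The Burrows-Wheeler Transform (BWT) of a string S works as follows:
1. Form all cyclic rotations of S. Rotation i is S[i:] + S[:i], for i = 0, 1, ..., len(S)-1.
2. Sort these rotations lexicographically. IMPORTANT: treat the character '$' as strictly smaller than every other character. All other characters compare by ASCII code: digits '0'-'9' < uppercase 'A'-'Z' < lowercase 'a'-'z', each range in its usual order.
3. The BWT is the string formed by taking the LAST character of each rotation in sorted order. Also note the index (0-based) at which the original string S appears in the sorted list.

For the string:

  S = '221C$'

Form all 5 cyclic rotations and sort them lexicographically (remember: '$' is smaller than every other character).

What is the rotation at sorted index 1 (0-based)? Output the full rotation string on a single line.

All 5 rotations (rotation i = S[i:]+S[:i]):
  rot[0] = 221C$
  rot[1] = 21C$2
  rot[2] = 1C$22
  rot[3] = C$221
  rot[4] = $221C
Sorted (with $ < everything):
  sorted[0] = $221C
  sorted[1] = 1C$22
  sorted[2] = 21C$2
  sorted[3] = 221C$
  sorted[4] = C$221
sorted[1] = 1C$22

Answer: 1C$22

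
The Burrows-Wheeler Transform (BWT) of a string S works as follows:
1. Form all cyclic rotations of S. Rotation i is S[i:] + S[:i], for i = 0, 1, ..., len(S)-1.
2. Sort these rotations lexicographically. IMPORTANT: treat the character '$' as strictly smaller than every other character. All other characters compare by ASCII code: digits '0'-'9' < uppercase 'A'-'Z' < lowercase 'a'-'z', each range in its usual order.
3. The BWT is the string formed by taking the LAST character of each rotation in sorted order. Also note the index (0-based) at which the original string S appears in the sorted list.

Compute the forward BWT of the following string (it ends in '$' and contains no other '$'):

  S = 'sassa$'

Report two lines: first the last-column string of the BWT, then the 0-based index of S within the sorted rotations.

All 6 rotations (rotation i = S[i:]+S[:i]):
  rot[0] = sassa$
  rot[1] = assa$s
  rot[2] = ssa$sa
  rot[3] = sa$sas
  rot[4] = a$sass
  rot[5] = $sassa
Sorted (with $ < everything):
  sorted[0] = $sassa  (last char: 'a')
  sorted[1] = a$sass  (last char: 's')
  sorted[2] = assa$s  (last char: 's')
  sorted[3] = sa$sas  (last char: 's')
  sorted[4] = sassa$  (last char: '$')
  sorted[5] = ssa$sa  (last char: 'a')
Last column: asss$a
Original string S is at sorted index 4

Answer: asss$a
4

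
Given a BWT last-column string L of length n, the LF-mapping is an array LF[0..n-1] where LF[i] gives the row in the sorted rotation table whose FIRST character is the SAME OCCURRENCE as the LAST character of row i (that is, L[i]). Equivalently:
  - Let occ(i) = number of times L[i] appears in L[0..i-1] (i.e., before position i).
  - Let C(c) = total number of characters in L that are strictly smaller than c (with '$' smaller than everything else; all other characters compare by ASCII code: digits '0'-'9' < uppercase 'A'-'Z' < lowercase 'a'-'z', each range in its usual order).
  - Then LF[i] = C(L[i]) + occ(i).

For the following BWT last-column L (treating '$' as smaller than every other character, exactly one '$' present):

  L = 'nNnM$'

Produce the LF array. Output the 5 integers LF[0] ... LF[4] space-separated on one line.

Char counts: '$':1, 'M':1, 'N':1, 'n':2
C (first-col start): C('$')=0, C('M')=1, C('N')=2, C('n')=3
L[0]='n': occ=0, LF[0]=C('n')+0=3+0=3
L[1]='N': occ=0, LF[1]=C('N')+0=2+0=2
L[2]='n': occ=1, LF[2]=C('n')+1=3+1=4
L[3]='M': occ=0, LF[3]=C('M')+0=1+0=1
L[4]='$': occ=0, LF[4]=C('$')+0=0+0=0

Answer: 3 2 4 1 0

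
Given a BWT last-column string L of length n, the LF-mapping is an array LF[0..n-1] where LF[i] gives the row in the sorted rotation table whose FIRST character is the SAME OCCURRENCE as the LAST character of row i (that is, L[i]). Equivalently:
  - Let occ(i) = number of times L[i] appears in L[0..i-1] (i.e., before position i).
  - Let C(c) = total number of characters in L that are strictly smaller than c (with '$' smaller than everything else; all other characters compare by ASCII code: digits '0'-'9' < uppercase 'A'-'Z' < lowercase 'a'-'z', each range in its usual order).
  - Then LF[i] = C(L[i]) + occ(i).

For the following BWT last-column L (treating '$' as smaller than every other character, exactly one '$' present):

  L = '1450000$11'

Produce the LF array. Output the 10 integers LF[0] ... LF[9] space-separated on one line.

Answer: 5 8 9 1 2 3 4 0 6 7

Derivation:
Char counts: '$':1, '0':4, '1':3, '4':1, '5':1
C (first-col start): C('$')=0, C('0')=1, C('1')=5, C('4')=8, C('5')=9
L[0]='1': occ=0, LF[0]=C('1')+0=5+0=5
L[1]='4': occ=0, LF[1]=C('4')+0=8+0=8
L[2]='5': occ=0, LF[2]=C('5')+0=9+0=9
L[3]='0': occ=0, LF[3]=C('0')+0=1+0=1
L[4]='0': occ=1, LF[4]=C('0')+1=1+1=2
L[5]='0': occ=2, LF[5]=C('0')+2=1+2=3
L[6]='0': occ=3, LF[6]=C('0')+3=1+3=4
L[7]='$': occ=0, LF[7]=C('$')+0=0+0=0
L[8]='1': occ=1, LF[8]=C('1')+1=5+1=6
L[9]='1': occ=2, LF[9]=C('1')+2=5+2=7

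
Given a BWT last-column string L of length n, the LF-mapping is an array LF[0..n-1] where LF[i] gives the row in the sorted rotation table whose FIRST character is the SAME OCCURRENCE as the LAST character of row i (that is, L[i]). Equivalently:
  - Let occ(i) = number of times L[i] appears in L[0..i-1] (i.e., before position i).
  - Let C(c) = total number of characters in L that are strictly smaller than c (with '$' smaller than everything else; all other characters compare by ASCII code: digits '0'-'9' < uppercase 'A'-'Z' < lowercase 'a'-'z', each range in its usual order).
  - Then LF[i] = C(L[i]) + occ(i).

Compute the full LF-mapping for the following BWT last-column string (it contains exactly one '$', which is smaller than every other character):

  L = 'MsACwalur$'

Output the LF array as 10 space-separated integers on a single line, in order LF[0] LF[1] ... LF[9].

Answer: 3 7 1 2 9 4 5 8 6 0

Derivation:
Char counts: '$':1, 'A':1, 'C':1, 'M':1, 'a':1, 'l':1, 'r':1, 's':1, 'u':1, 'w':1
C (first-col start): C('$')=0, C('A')=1, C('C')=2, C('M')=3, C('a')=4, C('l')=5, C('r')=6, C('s')=7, C('u')=8, C('w')=9
L[0]='M': occ=0, LF[0]=C('M')+0=3+0=3
L[1]='s': occ=0, LF[1]=C('s')+0=7+0=7
L[2]='A': occ=0, LF[2]=C('A')+0=1+0=1
L[3]='C': occ=0, LF[3]=C('C')+0=2+0=2
L[4]='w': occ=0, LF[4]=C('w')+0=9+0=9
L[5]='a': occ=0, LF[5]=C('a')+0=4+0=4
L[6]='l': occ=0, LF[6]=C('l')+0=5+0=5
L[7]='u': occ=0, LF[7]=C('u')+0=8+0=8
L[8]='r': occ=0, LF[8]=C('r')+0=6+0=6
L[9]='$': occ=0, LF[9]=C('$')+0=0+0=0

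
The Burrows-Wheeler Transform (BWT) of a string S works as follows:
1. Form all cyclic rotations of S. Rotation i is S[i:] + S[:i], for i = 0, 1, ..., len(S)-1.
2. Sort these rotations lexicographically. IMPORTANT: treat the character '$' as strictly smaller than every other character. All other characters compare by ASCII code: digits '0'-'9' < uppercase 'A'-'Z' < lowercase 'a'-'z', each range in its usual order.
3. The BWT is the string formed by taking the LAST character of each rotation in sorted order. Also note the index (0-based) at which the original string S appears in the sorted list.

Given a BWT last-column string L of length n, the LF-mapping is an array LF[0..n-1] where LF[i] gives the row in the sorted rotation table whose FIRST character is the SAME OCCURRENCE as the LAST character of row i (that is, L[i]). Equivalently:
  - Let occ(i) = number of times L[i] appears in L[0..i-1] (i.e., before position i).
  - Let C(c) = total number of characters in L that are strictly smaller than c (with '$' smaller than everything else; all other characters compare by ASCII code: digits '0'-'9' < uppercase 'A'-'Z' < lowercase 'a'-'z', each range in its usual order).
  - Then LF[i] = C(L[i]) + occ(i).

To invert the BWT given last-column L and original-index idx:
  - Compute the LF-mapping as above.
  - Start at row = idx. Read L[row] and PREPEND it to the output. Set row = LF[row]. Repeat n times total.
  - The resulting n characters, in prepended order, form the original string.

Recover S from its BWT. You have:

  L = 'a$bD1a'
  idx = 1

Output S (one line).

LF mapping: 3 0 5 2 1 4
Walk LF starting at row 1, prepending L[row]:
  step 1: row=1, L[1]='$', prepend. Next row=LF[1]=0
  step 2: row=0, L[0]='a', prepend. Next row=LF[0]=3
  step 3: row=3, L[3]='D', prepend. Next row=LF[3]=2
  step 4: row=2, L[2]='b', prepend. Next row=LF[2]=5
  step 5: row=5, L[5]='a', prepend. Next row=LF[5]=4
  step 6: row=4, L[4]='1', prepend. Next row=LF[4]=1
Reversed output: 1abDa$

Answer: 1abDa$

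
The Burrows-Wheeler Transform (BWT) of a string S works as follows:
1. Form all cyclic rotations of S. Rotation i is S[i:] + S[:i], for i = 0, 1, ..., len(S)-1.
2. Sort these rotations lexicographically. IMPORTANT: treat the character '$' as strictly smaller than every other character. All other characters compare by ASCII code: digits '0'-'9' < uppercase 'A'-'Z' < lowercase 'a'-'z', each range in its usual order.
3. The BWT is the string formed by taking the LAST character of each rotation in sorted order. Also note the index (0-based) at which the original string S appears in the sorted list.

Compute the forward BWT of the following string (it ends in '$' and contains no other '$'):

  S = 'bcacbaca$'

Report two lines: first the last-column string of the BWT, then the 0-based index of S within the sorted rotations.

Answer: acbcc$aba
5

Derivation:
All 9 rotations (rotation i = S[i:]+S[:i]):
  rot[0] = bcacbaca$
  rot[1] = cacbaca$b
  rot[2] = acbaca$bc
  rot[3] = cbaca$bca
  rot[4] = baca$bcac
  rot[5] = aca$bcacb
  rot[6] = ca$bcacba
  rot[7] = a$bcacbac
  rot[8] = $bcacbaca
Sorted (with $ < everything):
  sorted[0] = $bcacbaca  (last char: 'a')
  sorted[1] = a$bcacbac  (last char: 'c')
  sorted[2] = aca$bcacb  (last char: 'b')
  sorted[3] = acbaca$bc  (last char: 'c')
  sorted[4] = baca$bcac  (last char: 'c')
  sorted[5] = bcacbaca$  (last char: '$')
  sorted[6] = ca$bcacba  (last char: 'a')
  sorted[7] = cacbaca$b  (last char: 'b')
  sorted[8] = cbaca$bca  (last char: 'a')
Last column: acbcc$aba
Original string S is at sorted index 5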